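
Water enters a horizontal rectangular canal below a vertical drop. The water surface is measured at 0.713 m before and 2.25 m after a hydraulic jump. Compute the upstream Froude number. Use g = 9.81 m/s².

For a rectangular channel the momentum equation gives q² = ½·g·y₁·y₂·(y₁ + y₂) = ½×9.81×0.713×2.25×2.96 = 23.3.
q = √23.3 = 4.83 m²/s.
V₁ = q/y₁ = 6.77 m/s; Fr₁ = V₁/√(g·y₁) = 2.56.

Fr₁ = 2.56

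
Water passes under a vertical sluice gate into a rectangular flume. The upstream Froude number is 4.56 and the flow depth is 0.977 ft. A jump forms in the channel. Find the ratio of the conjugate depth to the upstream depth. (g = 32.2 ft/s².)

y₂/y₁ = 5.97

Fr₁ = 4.56 (given).
By Bélanger, y₂/y₁ = ½[√(1 + 8Fr₁²) − 1] = ½[√167.3 − 1] = 5.97.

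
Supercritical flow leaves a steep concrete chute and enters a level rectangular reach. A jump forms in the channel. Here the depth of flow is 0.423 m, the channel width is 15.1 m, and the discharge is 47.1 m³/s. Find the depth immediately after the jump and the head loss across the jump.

y₂ = 1.96 m; ΔE = 1.10 m

q = Q/b = 47.1/15.1 = 3.12 m²/s; V₁ = q/y₁ = 7.37 m/s. Fr₁ = V₁/√(g·y₁) = 3.62.
Conjugate-depth relation: y₂/y₁ = ½[√(1 + 8Fr₁²) − 1] = ½[√105.8 − 1] = 4.64.
y₂ = 4.64 × 0.423 = 1.96 m.
Head loss: ΔE = (y₂ − y₁)³/(4y₁y₂) = (1.96 − 0.423)³/(4×0.423×1.96) = 3.66/3.32 = 1.10 m.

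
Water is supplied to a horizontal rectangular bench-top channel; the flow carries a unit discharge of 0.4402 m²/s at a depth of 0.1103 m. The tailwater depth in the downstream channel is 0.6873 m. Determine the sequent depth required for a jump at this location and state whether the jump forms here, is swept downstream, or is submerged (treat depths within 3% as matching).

V₁ = q/y₁ = 0.4402/0.1103 = 3.991 m/s. Fr₁ = V₁/√(g·y₁) = 3.991/√(9.81×0.1103) = 3.837.
From the momentum equation for a rectangular channel, y₂/y₁ = ½[√(1 + 8Fr₁²) − 1] = ½[√118.76 − 1] = 4.949.
y₂ = 4.949 × 0.1103 = 0.5459 m.
Tailwater y_tw = 0.6873 m: y_tw > y₂, so the jump is submerged.

y₂ = 0.5459 m; the jump is submerged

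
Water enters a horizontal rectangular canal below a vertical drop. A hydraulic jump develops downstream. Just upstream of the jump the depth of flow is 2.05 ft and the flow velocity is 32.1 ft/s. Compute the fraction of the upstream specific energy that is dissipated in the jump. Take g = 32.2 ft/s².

ΔE/E₁ = 0.386 (38.6%)

Fr₁ = V₁/√(g·y₁) = 32.1/√(32.2×2.05) = 3.95.
Bélanger equation: y₂/y₁ = ½[√(1 + 8Fr₁²) − 1] = ½[√125.9 − 1] = 5.11.
y₂ = 5.11 × 2.05 = 10.5 ft.
E₁ = y₁ + V₁²/2g = 18.1 ft. ΔE = (y₂ − y₁)³/(4y₁y₂) = 6.96 ft. ΔE/E₁ = 6.96/18.1 = 0.386.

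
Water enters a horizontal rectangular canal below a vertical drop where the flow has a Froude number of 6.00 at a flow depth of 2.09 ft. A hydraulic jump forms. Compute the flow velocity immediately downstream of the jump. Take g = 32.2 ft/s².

V₂ = 6.15 ft/s

Fr₁ = 6.00 (given).
Bélanger equation: y₂/y₁ = ½[√(1 + 8Fr₁²) − 1] = ½[√289.0 − 1] = 8.00.
y₂ = 8.00 × 2.09 = 16.7 ft.
V₁ = Fr₁·√(g·y₁) = 6.00×√(32.2×2.09) = 49.2 ft/s; q = V₁·y₁ = 103 ft²/s.
V₂ = q/y₂ = 103/16.7 = 6.15 ft/s.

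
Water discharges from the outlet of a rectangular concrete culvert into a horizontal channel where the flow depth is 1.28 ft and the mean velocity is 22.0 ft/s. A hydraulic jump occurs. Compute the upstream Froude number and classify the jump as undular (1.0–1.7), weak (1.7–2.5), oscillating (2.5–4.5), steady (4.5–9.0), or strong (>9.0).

Fr₁ = 3.43; oscillating jump

Fr₁ = V₁/√(g·y₁) = 22.0/√(32.2×1.28) = 3.43.
Fr₁ = 3.43 lies in the oscillating range.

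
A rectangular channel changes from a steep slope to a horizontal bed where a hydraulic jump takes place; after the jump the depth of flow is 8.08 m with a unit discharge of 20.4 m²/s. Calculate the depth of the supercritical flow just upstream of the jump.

y₁ = 1.14 m

V₂ = q/y₂ = 20.4/8.08 = 2.52 m/s; Fr₂ = V₂/√(g·y₂) = 0.284.
From the momentum equation (using Fr₂), y₁/y₂ = ½[√(1 + 8Fr₂²) − 1] = ½[√1.643 − 1] = 0.141.
y₁ = 0.141 × 8.08 = 1.14 m.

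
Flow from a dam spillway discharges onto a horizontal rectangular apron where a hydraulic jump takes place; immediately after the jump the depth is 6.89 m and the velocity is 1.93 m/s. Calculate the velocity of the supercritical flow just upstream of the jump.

V₁ = 19.3 m/s

Fr₂ = V₂/√(g·y₂) = 1.93/√(9.81×6.89) = 0.235.
Since the conjugate-depth ratio holds either way, y₁/y₂ = ½[√(1 + 8Fr₂²) − 1] = ½[√1.441 − 1] = 0.100.
y₁ = 0.100 × 6.89 = 0.690 m.
V₁ = q/y₁ = 13.3/0.690 = 19.3 m/s.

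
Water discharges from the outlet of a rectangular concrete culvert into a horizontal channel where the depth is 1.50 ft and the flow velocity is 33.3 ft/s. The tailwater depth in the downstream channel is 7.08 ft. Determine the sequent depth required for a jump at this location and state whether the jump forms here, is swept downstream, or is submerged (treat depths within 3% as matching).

Fr₁ = V₁/√(g·y₁) = 33.3/√(32.2×1.50) = 4.79.
Conjugate-depth relation: y₂/y₁ = ½[√(1 + 8Fr₁²) − 1] = ½[√184.7 − 1] = 6.29.
y₂ = 6.29 × 1.50 = 9.44 ft.
Tailwater y_tw = 7.08 ft: y_tw < y₂, so the jump is swept downstream.

y₂ = 9.44 ft; the jump is swept downstream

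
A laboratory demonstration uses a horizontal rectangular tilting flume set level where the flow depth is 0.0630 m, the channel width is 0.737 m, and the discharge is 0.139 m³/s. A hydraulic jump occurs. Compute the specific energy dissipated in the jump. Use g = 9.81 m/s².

q = Q/b = 0.139/0.737 = 0.189 m²/s; V₁ = q/y₁ = 2.99 m/s. Fr₁ = V₁/√(g·y₁) = 3.81.
Bélanger equation: y₂/y₁ = ½[√(1 + 8Fr₁²) − 1] = ½[√117.0 − 1] = 4.91.
y₂ = 4.91 × 0.0630 = 0.309 m.
Head loss: ΔE = (y₂ − y₁)³/(4y₁y₂) = (0.309 − 0.0630)³/(4×0.0630×0.309) = 0.0149/0.0779 = 0.192 m.

ΔE = 0.192 m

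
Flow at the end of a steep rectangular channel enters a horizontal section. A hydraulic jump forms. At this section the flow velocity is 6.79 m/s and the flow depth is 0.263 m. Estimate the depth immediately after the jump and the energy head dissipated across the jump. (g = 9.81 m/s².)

Fr₁ = V₁/√(g·y₁) = 6.79/√(9.81×0.263) = 4.23.
From the momentum equation for a rectangular channel, y₂/y₁ = ½[√(1 + 8Fr₁²) − 1] = ½[√144.0 − 1] = 5.50.
y₂ = 5.50 × 0.263 = 1.45 m.
q = V₁·y₁ = 6.79 × 0.263 = 1.79 m²/s. V₂ = q/y₂ = 1.79/1.45 = 1.23 m/s. E₁ = y₁ + V₁²/2g = 2.61 m; E₂ = y₂ + V₂²/2g = 1.52 m. ΔE = E₁ − E₂ = 1.09 m.

y₂ = 1.45 m; ΔE = 1.09 m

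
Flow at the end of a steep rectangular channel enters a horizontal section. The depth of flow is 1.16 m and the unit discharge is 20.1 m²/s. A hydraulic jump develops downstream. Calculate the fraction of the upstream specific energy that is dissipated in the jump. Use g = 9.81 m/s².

ΔE/E₁ = 0.502 (50.2%)

V₁ = q/y₁ = 20.1/1.16 = 17.3 m/s. Fr₁ = V₁/√(g·y₁) = 17.3/√(9.81×1.16) = 5.14.
Conjugate-depth relation: y₂/y₁ = ½[√(1 + 8Fr₁²) − 1] = ½[√212.1 − 1] = 6.78.
y₂ = 6.78 × 1.16 = 7.87 m.
E₁ = y₁ + V₁²/2g = 16.5 m. ΔE = (y₂ − y₁)³/(4y₁y₂) = 8.26 m. ΔE/E₁ = 8.26/16.5 = 0.502.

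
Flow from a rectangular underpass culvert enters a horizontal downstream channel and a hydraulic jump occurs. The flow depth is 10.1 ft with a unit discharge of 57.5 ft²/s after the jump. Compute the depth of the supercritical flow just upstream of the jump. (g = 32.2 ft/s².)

y₁ = 1.72 ft

V₂ = q/y₂ = 57.5/10.1 = 5.69 ft/s; Fr₂ = V₂/√(g·y₂) = 0.316.
The Bélanger relation is symmetric: y₁/y₂ = ½[√(1 + 8Fr₂²) − 1] = ½[√1.797 − 1] = 0.170.
y₁ = 0.170 × 10.1 = 1.72 ft.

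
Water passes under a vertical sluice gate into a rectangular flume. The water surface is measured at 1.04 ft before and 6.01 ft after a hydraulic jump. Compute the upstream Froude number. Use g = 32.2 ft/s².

For a rectangular channel the momentum equation gives q² = ½·g·y₁·y₂·(y₁ + y₂) = ½×32.2×1.04×6.01×7.05 = 709.
q = √709 = 26.6 ft²/s.
V₁ = q/y₁ = 25.6 ft/s; Fr₁ = V₁/√(g·y₁) = 4.43.

Fr₁ = 4.43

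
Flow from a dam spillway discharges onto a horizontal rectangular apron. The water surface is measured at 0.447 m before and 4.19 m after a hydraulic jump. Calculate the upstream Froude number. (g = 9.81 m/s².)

For a rectangular channel the momentum equation gives q² = ½·g·y₁·y₂·(y₁ + y₂) = ½×9.81×0.447×4.19×4.64 = 42.6.
q = √42.6 = 6.53 m²/s.
V₁ = q/y₁ = 14.6 m/s; Fr₁ = V₁/√(g·y₁) = 6.97.

Fr₁ = 6.97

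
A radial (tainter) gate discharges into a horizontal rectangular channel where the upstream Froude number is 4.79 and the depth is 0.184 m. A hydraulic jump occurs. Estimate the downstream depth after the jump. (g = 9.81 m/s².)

Fr₁ = 4.79 (given).
From the momentum equation for a rectangular channel, y₂/y₁ = ½[√(1 + 8Fr₁²) − 1] = ½[√184.6 − 1] = 6.29.
y₂ = 6.29 × 0.184 = 1.16 m.

y₂ = 1.16 m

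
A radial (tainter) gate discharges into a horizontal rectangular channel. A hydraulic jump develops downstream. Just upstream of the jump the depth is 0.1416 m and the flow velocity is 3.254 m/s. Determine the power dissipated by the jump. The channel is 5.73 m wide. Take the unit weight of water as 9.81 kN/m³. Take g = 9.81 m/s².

P = 3.859 kW

Fr₁ = V₁/√(g·y₁) = 3.254/√(9.81×0.1416) = 2.761.
Sequent-depth ratio: y₂/y₁ = ½[√(1 + 8Fr₁²) − 1] = ½[√61.981 − 1] = 3.436.
y₂ = 3.436 × 0.1416 = 0.4866 m.
Head loss: ΔE = (y₂ − y₁)³/(4y₁y₂) = (0.4866 − 0.1416)³/(4×0.1416×0.4866) = 0.04106/0.2756 = 0.1490 m.
q = V₁·y₁ = 3.254 × 0.1416 = 0.4608 m²/s. Q = q·b = 0.4608 × 5.73 = 2.640 m³/s. P = γ·Q·ΔE = 9.81 × 2.640 × 0.1490 = 3.859 kW.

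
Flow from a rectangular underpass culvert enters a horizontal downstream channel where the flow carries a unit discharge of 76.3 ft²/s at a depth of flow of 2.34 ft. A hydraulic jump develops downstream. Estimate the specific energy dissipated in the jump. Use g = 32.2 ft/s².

V₁ = q/y₁ = 76.3/2.34 = 32.6 ft/s. Fr₁ = V₁/√(g·y₁) = 32.6/√(32.2×2.34) = 3.76.
Sequent-depth ratio: y₂/y₁ = ½[√(1 + 8Fr₁²) − 1] = ½[√113.9 − 1] = 4.84.
y₂ = 4.84 × 2.34 = 11.3 ft.
V₂ = q/y₂ = 76.3/11.3 = 6.74 ft/s. E₁ = y₁ + V₁²/2g = 18.8 ft; E₂ = y₂ + V₂²/2g = 12.0 ft. ΔE = E₁ − E₂ = 6.83 ft.

ΔE = 6.83 ft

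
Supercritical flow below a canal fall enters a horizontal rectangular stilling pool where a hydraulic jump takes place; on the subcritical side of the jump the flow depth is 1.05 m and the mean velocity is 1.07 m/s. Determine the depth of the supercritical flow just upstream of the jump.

y₁ = 0.197 m

Fr₂ = V₂/√(g·y₂) = 1.07/√(9.81×1.05) = 0.333.
Applying the sequent-depth relation in reverse, y₁/y₂ = ½[√(1 + 8Fr₂²) − 1] = ½[√1.889 − 1] = 0.187.
y₁ = 0.187 × 1.05 = 0.197 m.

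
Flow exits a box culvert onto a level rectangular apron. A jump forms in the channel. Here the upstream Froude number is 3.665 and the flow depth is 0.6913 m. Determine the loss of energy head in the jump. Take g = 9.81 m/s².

ΔE = 1.871 m

Fr₁ = 3.665 (given).
Bélanger equation: y₂/y₁ = ½[√(1 + 8Fr₁²) − 1] = ½[√108.46 − 1] = 4.707.
y₂ = 4.707 × 0.6913 = 3.254 m.
Head loss: ΔE = (y₂ − y₁)³/(4y₁y₂) = (3.254 − 0.6913)³/(4×0.6913×3.254) = 16.83/8.998 = 1.871 m.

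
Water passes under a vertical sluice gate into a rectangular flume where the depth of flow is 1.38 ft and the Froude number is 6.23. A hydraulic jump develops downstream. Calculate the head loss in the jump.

ΔE = 16.3 ft

Fr₁ = 6.23 (given).
Sequent-depth ratio: y₂/y₁ = ½[√(1 + 8Fr₁²) − 1] = ½[√311.5 − 1] = 8.32.
y₂ = 8.32 × 1.38 = 11.5 ft.
V₁ = Fr₁·√(g·y₁) = 6.23×√(32.2×1.38) = 41.5 ft/s; q = V₁·y₁ = 57.3 ft²/s. V₂ = q/y₂ = 57.3/11.5 = 4.99 ft/s. E₁ = y₁ + V₁²/2g = 28.2 ft; E₂ = y₂ + V₂²/2g = 11.9 ft. ΔE = E₁ − E₂ = 16.3 ft.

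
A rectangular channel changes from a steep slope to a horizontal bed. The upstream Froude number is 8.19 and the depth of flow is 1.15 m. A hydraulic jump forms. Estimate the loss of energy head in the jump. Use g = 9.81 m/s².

ΔE = 26.6 m

Fr₁ = 8.19 (given).
From the momentum equation for a rectangular channel, y₂/y₁ = ½[√(1 + 8Fr₁²) − 1] = ½[√537.6 − 1] = 11.1.
y₂ = 11.1 × 1.15 = 12.8 m.
Head loss: ΔE = (y₂ − y₁)³/(4y₁y₂) = (12.8 − 1.15)³/(4×1.15×12.8) = 1564/58.7 = 26.6 m.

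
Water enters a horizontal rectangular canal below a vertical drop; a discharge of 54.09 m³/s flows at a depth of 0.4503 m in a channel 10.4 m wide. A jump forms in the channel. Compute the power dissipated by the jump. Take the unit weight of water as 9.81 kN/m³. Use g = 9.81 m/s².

P = 2038 kW

q = Q/b = 54.09/10.4 = 5.201 m²/s; V₁ = q/y₁ = 11.55 m/s. Fr₁ = V₁/√(g·y₁) = 5.495.
Conjugate-depth relation: y₂/y₁ = ½[√(1 + 8Fr₁²) − 1] = ½[√242.59 − 1] = 7.288.
y₂ = 7.288 × 0.4503 = 3.282 m.
Head loss: ΔE = (y₂ − y₁)³/(4y₁y₂) = (3.282 − 0.4503)³/(4×0.4503×3.282) = 22.70/5.911 = 3.840 m.
P = γ·Q·ΔE = 9.81 × 54.09 × 3.840 = 2038 kW.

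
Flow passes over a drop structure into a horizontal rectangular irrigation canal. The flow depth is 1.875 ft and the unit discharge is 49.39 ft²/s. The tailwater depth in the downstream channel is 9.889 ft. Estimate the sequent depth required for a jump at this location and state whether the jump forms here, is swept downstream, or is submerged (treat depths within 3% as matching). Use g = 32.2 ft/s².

V₁ = q/y₁ = 49.39/1.875 = 26.34 ft/s. Fr₁ = V₁/√(g·y₁) = 26.34/√(32.2×1.875) = 3.390.
From the momentum equation for a rectangular channel, y₂/y₁ = ½[√(1 + 8Fr₁²) − 1] = ½[√92.941 − 1] = 4.320.
y₂ = 4.320 × 1.875 = 8.101 ft.
Tailwater y_tw = 9.889 ft: y_tw > y₂, so the jump is submerged.

y₂ = 8.101 ft; the jump is submerged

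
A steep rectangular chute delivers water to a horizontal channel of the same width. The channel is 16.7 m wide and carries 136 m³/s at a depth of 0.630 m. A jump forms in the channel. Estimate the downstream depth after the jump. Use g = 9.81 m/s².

q = Q/b = 136/16.7 = 8.14 m²/s; V₁ = q/y₁ = 12.9 m/s. Fr₁ = V₁/√(g·y₁) = 5.20.
Sequent-depth ratio: y₂/y₁ = ½[√(1 + 8Fr₁²) − 1] = ½[√217.3 − 1] = 6.87.
y₂ = 6.87 × 0.630 = 4.33 m.

y₂ = 4.33 m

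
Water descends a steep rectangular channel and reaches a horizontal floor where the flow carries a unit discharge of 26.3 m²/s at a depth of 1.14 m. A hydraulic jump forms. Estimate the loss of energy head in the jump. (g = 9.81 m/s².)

V₁ = q/y₁ = 26.3/1.14 = 23.1 m/s. Fr₁ = V₁/√(g·y₁) = 23.1/√(9.81×1.14) = 6.90.
Sequent-depth ratio: y₂/y₁ = ½[√(1 + 8Fr₁²) − 1] = ½[√381.7 − 1] = 9.27.
y₂ = 9.27 × 1.14 = 10.6 m.
Head loss: ΔE = (y₂ − y₁)³/(4y₁y₂) = (10.6 − 1.14)³/(4×1.14×10.6) = 838/48.2 = 17.4 m.

ΔE = 17.4 m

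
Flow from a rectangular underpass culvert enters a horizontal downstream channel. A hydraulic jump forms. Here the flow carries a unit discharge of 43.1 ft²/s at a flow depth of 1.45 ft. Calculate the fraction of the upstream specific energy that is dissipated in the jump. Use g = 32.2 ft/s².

ΔE/E₁ = 0.430 (43.0%)

V₁ = q/y₁ = 43.1/1.45 = 29.7 ft/s. Fr₁ = V₁/√(g·y₁) = 29.7/√(32.2×1.45) = 4.35.
Bélanger equation: y₂/y₁ = ½[√(1 + 8Fr₁²) − 1] = ½[√152.4 − 1] = 5.67.
y₂ = 5.67 × 1.45 = 8.22 ft.
E₁ = y₁ + V₁²/2g = 15.2 ft. ΔE = (y₂ − y₁)³/(4y₁y₂) = 6.52 ft. ΔE/E₁ = 6.52/15.2 = 0.430.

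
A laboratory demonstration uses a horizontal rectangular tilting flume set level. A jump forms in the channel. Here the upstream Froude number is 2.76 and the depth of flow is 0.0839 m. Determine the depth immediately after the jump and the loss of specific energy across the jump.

Fr₁ = 2.76 (given).
Sequent-depth ratio: y₂/y₁ = ½[√(1 + 8Fr₁²) − 1] = ½[√61.94 − 1] = 3.44.
y₂ = 3.44 × 0.0839 = 0.288 m.
Head loss: ΔE = (y₂ − y₁)³/(4y₁y₂) = (0.288 − 0.0839)³/(4×0.0839×0.288) = 0.00853/0.0967 = 0.0882 m.

y₂ = 0.288 m; ΔE = 0.0882 m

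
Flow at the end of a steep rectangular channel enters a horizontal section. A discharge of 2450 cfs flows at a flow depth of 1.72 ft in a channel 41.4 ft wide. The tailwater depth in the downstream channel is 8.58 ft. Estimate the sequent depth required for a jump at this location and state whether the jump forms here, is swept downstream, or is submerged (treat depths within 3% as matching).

q = Q/b = 2450/41.4 = 59.2 ft²/s; V₁ = q/y₁ = 34.4 ft/s. Fr₁ = V₁/√(g·y₁) = 4.62.
Conjugate-depth relation: y₂/y₁ = ½[√(1 + 8Fr₁²) − 1] = ½[√172.0 − 1] = 6.06.
y₂ = 6.06 × 1.72 = 10.4 ft.
Tailwater y_tw = 8.58 ft: y_tw < y₂, so the jump is swept downstream.

y₂ = 10.4 ft; the jump is swept downstream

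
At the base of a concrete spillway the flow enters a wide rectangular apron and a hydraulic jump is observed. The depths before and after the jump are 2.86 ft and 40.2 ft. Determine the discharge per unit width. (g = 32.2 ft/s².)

q = 282 ft²/s

For a rectangular channel the momentum equation gives q² = ½·g·y₁·y₂·(y₁ + y₂) = ½×32.2×2.86×40.2×43.1 = 79706.
q = √79706 = 282 ft²/s.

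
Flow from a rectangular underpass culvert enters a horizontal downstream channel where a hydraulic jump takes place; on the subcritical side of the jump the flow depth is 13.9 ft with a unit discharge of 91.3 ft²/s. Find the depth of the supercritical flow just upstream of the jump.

V₂ = q/y₂ = 91.3/13.9 = 6.57 ft/s; Fr₂ = V₂/√(g·y₂) = 0.310.
From the momentum equation (using Fr₂), y₁/y₂ = ½[√(1 + 8Fr₂²) − 1] = ½[√1.771 − 1] = 0.165.
y₁ = 0.165 × 13.9 = 2.30 ft.

y₁ = 2.30 ft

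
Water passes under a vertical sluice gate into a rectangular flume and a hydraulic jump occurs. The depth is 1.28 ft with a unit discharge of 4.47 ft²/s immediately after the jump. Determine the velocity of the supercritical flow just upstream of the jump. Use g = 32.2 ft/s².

V₁ = 8.36 ft/s

V₂ = q/y₂ = 4.47/1.28 = 3.49 ft/s; Fr₂ = V₂/√(g·y₂) = 0.544.
Since the conjugate-depth ratio holds either way, y₁/y₂ = ½[√(1 + 8Fr₂²) − 1] = ½[√3.367 − 1] = 0.417.
y₁ = 0.417 × 1.28 = 0.534 ft.
V₁ = q/y₁ = 4.47/0.534 = 8.36 ft/s.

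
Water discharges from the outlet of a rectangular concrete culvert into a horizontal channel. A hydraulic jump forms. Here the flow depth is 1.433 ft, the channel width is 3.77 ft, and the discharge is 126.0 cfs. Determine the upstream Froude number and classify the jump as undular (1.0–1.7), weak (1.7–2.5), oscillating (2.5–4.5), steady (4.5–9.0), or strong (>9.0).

Fr₁ = 3.433; oscillating jump

q = Q/b = 126.0/3.77 = 33.42 ft²/s; V₁ = q/y₁ = 23.32 ft/s. Fr₁ = V₁/√(g·y₁) = 3.433.
Fr₁ = 3.433 lies in the oscillating range.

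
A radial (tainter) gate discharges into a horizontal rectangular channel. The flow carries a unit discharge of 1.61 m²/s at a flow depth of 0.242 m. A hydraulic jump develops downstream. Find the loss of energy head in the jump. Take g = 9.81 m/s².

ΔE = 1.06 m

V₁ = q/y₁ = 1.61/0.242 = 6.65 m/s. Fr₁ = V₁/√(g·y₁) = 6.65/√(9.81×0.242) = 4.32.
Conjugate-depth relation: y₂/y₁ = ½[√(1 + 8Fr₁²) − 1] = ½[√150.2 − 1] = 5.63.
y₂ = 5.63 × 0.242 = 1.36 m.
V₂ = q/y₂ = 1.61/1.36 = 1.18 m/s. E₁ = y₁ + V₁²/2g = 2.50 m; E₂ = y₂ + V₂²/2g = 1.43 m. ΔE = E₁ − E₂ = 1.06 m.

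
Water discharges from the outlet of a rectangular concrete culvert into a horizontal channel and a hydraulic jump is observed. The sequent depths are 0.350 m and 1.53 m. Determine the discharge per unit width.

For a rectangular channel the momentum equation gives q² = ½·g·y₁·y₂·(y₁ + y₂) = ½×9.81×0.350×1.53×1.88 = 4.94.
q = √4.94 = 2.22 m²/s.

q = 2.22 m²/s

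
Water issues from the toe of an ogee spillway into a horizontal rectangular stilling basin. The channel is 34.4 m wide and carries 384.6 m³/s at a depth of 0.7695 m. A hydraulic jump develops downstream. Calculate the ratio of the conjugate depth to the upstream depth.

y₂/y₁ = 6.995

q = Q/b = 384.6/34.4 = 11.18 m²/s; V₁ = q/y₁ = 14.53 m/s. Fr₁ = V₁/√(g·y₁) = 5.288.
Conjugate-depth relation: y₂/y₁ = ½[√(1 + 8Fr₁²) − 1] = ½[√224.72 − 1] = 6.995.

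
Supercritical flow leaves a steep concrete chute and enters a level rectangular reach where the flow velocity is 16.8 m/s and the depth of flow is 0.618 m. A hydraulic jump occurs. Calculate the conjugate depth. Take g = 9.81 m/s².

Fr₁ = V₁/√(g·y₁) = 16.8/√(9.81×0.618) = 6.82.
Sequent-depth ratio: y₂/y₁ = ½[√(1 + 8Fr₁²) − 1] = ½[√373.4 − 1] = 9.16.
y₂ = 9.16 × 0.618 = 5.66 m.

y₂ = 5.66 m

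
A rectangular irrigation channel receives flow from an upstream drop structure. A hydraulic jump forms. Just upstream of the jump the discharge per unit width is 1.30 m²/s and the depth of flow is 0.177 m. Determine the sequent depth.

V₁ = q/y₁ = 1.30/0.177 = 7.34 m/s. Fr₁ = V₁/√(g·y₁) = 7.34/√(9.81×0.177) = 5.57.
Conjugate-depth relation: y₂/y₁ = ½[√(1 + 8Fr₁²) − 1] = ½[√249.5 − 1] = 7.40.
y₂ = 7.40 × 0.177 = 1.31 m.

y₂ = 1.31 m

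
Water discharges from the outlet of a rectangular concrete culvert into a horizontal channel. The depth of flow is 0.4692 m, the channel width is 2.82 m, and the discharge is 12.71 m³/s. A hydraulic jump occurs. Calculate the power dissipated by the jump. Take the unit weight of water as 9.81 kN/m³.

q = Q/b = 12.71/2.82 = 4.507 m²/s; V₁ = q/y₁ = 9.606 m/s. Fr₁ = V₁/√(g·y₁) = 4.477.
Sequent-depth ratio: y₂/y₁ = ½[√(1 + 8Fr₁²) − 1] = ½[√161.38 − 1] = 5.852.
y₂ = 5.852 × 0.4692 = 2.746 m.
V₂ = q/y₂ = 4.507/2.746 = 1.642 m/s. E₁ = y₁ + V₁²/2g = 5.172 m; E₂ = y₂ + V₂²/2g = 2.883 m. ΔE = E₁ − E₂ = 2.289 m.
P = γ·Q·ΔE = 9.81 × 12.71 × 2.289 = 285.4 kW.

P = 285.4 kW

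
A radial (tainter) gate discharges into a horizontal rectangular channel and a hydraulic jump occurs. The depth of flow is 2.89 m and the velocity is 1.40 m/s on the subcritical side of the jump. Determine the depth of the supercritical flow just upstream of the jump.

Fr₂ = V₂/√(g·y₂) = 1.40/√(9.81×2.89) = 0.263.
From the momentum equation (using Fr₂), y₁/y₂ = ½[√(1 + 8Fr₂²) − 1] = ½[√1.553 − 1] = 0.123.
y₁ = 0.123 × 2.89 = 0.356 m.

y₁ = 0.356 m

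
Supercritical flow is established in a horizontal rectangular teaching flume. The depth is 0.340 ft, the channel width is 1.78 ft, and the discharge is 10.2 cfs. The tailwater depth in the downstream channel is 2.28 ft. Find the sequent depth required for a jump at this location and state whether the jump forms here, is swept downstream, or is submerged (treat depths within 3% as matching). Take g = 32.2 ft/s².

y₂ = 2.29 ft; the jump forms here

q = Q/b = 10.2/1.78 = 5.73 ft²/s; V₁ = q/y₁ = 16.9 ft/s. Fr₁ = V₁/√(g·y₁) = 5.09.
By Bélanger, y₂/y₁ = ½[√(1 + 8Fr₁²) − 1] = ½[√208.6 − 1] = 6.72.
y₂ = 6.72 × 0.340 = 2.29 ft.
Tailwater y_tw = 2.28 ft: y_tw ≈ y₂, so the jump forms here.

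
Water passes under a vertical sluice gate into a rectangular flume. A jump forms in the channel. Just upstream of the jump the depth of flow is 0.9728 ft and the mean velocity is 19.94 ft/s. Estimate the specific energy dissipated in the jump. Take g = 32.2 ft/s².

ΔE = 2.411 ft

Fr₁ = V₁/√(g·y₁) = 19.94/√(32.2×0.9728) = 3.563.
From the momentum equation for a rectangular channel, y₂/y₁ = ½[√(1 + 8Fr₁²) − 1] = ½[√102.55 − 1] = 4.563.
y₂ = 4.563 × 0.9728 = 4.439 ft.
q = V₁·y₁ = 19.94 × 0.9728 = 19.40 ft²/s. V₂ = q/y₂ = 19.40/4.439 = 4.370 ft/s. E₁ = y₁ + V₁²/2g = 7.147 ft; E₂ = y₂ + V₂²/2g = 4.736 ft. ΔE = E₁ − E₂ = 2.411 ft.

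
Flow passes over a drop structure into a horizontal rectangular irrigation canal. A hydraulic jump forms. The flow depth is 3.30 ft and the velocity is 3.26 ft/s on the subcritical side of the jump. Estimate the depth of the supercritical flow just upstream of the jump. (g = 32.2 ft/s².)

Fr₂ = V₂/√(g·y₂) = 3.26/√(32.2×3.30) = 0.316.
Applying the sequent-depth relation in reverse, y₁/y₂ = ½[√(1 + 8Fr₂²) − 1] = ½[√1.800 − 1] = 0.171.
y₁ = 0.171 × 3.30 = 0.564 ft.

y₁ = 0.564 ft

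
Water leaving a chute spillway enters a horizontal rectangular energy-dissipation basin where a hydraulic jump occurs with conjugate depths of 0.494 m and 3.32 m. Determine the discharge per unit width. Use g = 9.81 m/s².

q = 5.54 m²/s

For a rectangular channel the momentum equation gives q² = ½·g·y₁·y₂·(y₁ + y₂) = ½×9.81×0.494×3.32×3.81 = 30.7.
q = √30.7 = 5.54 m²/s.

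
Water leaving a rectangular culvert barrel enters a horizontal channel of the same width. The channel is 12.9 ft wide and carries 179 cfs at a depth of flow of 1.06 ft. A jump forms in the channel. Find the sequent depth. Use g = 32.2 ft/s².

y₂ = 2.87 ft

q = Q/b = 179/12.9 = 13.9 ft²/s; V₁ = q/y₁ = 13.1 ft/s. Fr₁ = V₁/√(g·y₁) = 2.24.
From the momentum equation for a rectangular channel, y₂/y₁ = ½[√(1 + 8Fr₁²) − 1] = ½[√41.16 − 1] = 2.71.
y₂ = 2.71 × 1.06 = 2.87 ft.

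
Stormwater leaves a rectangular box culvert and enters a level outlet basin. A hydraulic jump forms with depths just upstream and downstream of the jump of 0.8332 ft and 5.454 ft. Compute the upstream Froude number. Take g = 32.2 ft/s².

For a rectangular channel the momentum equation gives q² = ½·g·y₁·y₂·(y₁ + y₂) = ½×32.2×0.8332×5.454×6.287 = 460.0.
q = √460.0 = 21.45 ft²/s.
V₁ = q/y₁ = 25.74 ft/s; Fr₁ = V₁/√(g·y₁) = 4.970.

Fr₁ = 4.970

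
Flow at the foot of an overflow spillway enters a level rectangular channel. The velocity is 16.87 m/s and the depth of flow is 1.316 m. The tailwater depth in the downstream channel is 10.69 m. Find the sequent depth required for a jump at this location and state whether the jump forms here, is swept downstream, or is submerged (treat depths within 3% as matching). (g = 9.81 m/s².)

Fr₁ = V₁/√(g·y₁) = 16.87/√(9.81×1.316) = 4.695.
Bélanger equation: y₂/y₁ = ½[√(1 + 8Fr₁²) − 1] = ½[√177.36 − 1] = 6.159.
y₂ = 6.159 × 1.316 = 8.105 m.
Tailwater y_tw = 10.69 m: y_tw > y₂, so the jump is submerged.

y₂ = 8.105 m; the jump is submerged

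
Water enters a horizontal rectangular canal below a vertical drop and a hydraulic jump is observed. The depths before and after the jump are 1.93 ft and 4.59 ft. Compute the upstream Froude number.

Fr₁ = 2.00

For a rectangular channel the momentum equation gives q² = ½·g·y₁·y₂·(y₁ + y₂) = ½×32.2×1.93×4.59×6.52 = 930.
q = √930 = 30.5 ft²/s.
V₁ = q/y₁ = 15.8 ft/s; Fr₁ = V₁/√(g·y₁) = 2.00.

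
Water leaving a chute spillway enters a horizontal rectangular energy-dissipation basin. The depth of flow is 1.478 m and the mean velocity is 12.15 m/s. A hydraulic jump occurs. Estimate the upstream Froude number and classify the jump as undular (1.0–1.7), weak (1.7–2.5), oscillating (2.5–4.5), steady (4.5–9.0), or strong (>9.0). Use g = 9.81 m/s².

Fr₁ = V₁/√(g·y₁) = 12.15/√(9.81×1.478) = 3.191.
Fr₁ = 3.191 lies in the oscillating range.

Fr₁ = 3.191; oscillating jump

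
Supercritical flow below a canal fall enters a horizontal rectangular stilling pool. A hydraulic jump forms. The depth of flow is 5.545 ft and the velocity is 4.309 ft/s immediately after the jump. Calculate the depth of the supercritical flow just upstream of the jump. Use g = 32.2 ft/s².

y₁ = 0.9800 ft

Fr₂ = V₂/√(g·y₂) = 4.309/√(32.2×5.545) = 0.3225.
From the momentum equation (using Fr₂), y₁/y₂ = ½[√(1 + 8Fr₂²) − 1] = ½[√1.8319 − 1] = 0.1767.
y₁ = 0.1767 × 5.545 = 0.9800 ft.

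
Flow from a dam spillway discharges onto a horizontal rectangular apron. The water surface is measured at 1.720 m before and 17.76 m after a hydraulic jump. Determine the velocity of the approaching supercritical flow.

V₁ = 31.41 m/s

For a rectangular channel the momentum equation gives q² = ½·g·y₁·y₂·(y₁ + y₂) = ½×9.81×1.720×17.76×19.48 = 2919.
q = √2919 = 54.03 m²/s.
V₁ = q/y₁ = 54.03/1.720 = 31.41 m/s.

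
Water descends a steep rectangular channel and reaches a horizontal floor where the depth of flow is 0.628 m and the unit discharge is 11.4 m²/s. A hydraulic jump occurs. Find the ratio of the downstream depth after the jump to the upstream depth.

y₂/y₁ = 9.86

V₁ = q/y₁ = 11.4/0.628 = 18.2 m/s. Fr₁ = V₁/√(g·y₁) = 18.2/√(9.81×0.628) = 7.31.
By Bélanger, y₂/y₁ = ½[√(1 + 8Fr₁²) − 1] = ½[√428.9 − 1] = 9.86.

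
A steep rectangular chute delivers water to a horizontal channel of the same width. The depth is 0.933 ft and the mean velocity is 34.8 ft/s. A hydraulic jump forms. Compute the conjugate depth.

y₂ = 7.92 ft

Fr₁ = V₁/√(g·y₁) = 34.8/√(32.2×0.933) = 6.35.
From the momentum equation for a rectangular channel, y₂/y₁ = ½[√(1 + 8Fr₁²) − 1] = ½[√323.5 − 1] = 8.49.
y₂ = 8.49 × 0.933 = 7.92 ft.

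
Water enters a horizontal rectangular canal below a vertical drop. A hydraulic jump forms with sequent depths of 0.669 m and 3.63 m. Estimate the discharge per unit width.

q = 7.16 m²/s

For a rectangular channel the momentum equation gives q² = ½·g·y₁·y₂·(y₁ + y₂) = ½×9.81×0.669×3.63×4.30 = 51.2.
q = √51.2 = 7.16 m²/s.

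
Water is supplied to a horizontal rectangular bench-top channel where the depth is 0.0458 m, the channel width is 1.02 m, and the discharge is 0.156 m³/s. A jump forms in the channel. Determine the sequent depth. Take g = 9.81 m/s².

y₂ = 0.301 m

q = Q/b = 0.156/1.02 = 0.153 m²/s; V₁ = q/y₁ = 3.34 m/s. Fr₁ = V₁/√(g·y₁) = 4.98.
Sequent-depth ratio: y₂/y₁ = ½[√(1 + 8Fr₁²) − 1] = ½[√199.6 − 1] = 6.56.
y₂ = 6.56 × 0.0458 = 0.301 m.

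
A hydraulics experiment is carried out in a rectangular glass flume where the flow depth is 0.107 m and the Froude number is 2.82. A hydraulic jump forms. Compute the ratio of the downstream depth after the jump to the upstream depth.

y₂/y₁ = 3.52

Fr₁ = 2.82 (given).
From the momentum equation for a rectangular channel, y₂/y₁ = ½[√(1 + 8Fr₁²) − 1] = ½[√64.62 − 1] = 3.52.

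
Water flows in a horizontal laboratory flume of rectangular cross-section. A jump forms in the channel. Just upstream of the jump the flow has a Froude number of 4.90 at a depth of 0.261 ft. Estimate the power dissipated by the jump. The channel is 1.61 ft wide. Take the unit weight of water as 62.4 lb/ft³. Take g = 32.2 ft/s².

Fr₁ = 4.90 (given).
Conjugate-depth relation: y₂/y₁ = ½[√(1 + 8Fr₁²) − 1] = ½[√193.1 − 1] = 6.45.
y₂ = 6.45 × 0.261 = 1.68 ft.
Head loss: ΔE = (y₂ − y₁)³/(4y₁y₂) = (1.68 − 0.261)³/(4×0.261×1.68) = 2.87/1.76 = 1.64 ft.
V₁ = Fr₁·√(g·y₁) = 4.90×√(32.2×0.261) = 14.2 ft/s; q = V₁·y₁ = 3.71 ft²/s. Q = q·b = 3.71 × 1.61 = 5.97 cfs. P = γ·Q·ΔE/550 = 62.4 × 5.97 × 1.64 / 550 = 1.11 hp.

P = 1.11 hp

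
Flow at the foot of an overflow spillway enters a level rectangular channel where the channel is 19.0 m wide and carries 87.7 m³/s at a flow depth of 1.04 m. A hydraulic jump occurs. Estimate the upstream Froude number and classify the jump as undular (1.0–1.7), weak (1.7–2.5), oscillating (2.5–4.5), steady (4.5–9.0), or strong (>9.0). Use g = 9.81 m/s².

Fr₁ = 1.39; undular jump

q = Q/b = 87.7/19.0 = 4.62 m²/s; V₁ = q/y₁ = 4.44 m/s. Fr₁ = V₁/√(g·y₁) = 1.39.
Fr₁ = 1.39 lies in the undular range.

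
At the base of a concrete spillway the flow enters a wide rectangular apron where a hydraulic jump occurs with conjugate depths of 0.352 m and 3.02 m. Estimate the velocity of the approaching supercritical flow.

V₁ = 11.9 m/s

For a rectangular channel the momentum equation gives q² = ½·g·y₁·y₂·(y₁ + y₂) = ½×9.81×0.352×3.02×3.37 = 17.6.
q = √17.6 = 4.19 m²/s.
V₁ = q/y₁ = 4.19/0.352 = 11.9 m/s.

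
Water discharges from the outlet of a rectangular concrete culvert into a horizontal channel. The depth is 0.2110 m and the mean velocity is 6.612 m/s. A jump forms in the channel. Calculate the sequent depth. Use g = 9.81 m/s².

y₂ = 1.270 m

Fr₁ = V₁/√(g·y₁) = 6.612/√(9.81×0.2110) = 4.596.
Conjugate-depth relation: y₂/y₁ = ½[√(1 + 8Fr₁²) − 1] = ½[√169.97 − 1] = 6.019.
y₂ = 6.019 × 0.2110 = 1.270 m.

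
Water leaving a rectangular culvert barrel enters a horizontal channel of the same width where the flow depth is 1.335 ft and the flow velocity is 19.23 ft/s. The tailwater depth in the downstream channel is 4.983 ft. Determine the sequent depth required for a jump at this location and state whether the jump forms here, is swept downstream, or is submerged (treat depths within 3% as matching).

Fr₁ = V₁/√(g·y₁) = 19.23/√(32.2×1.335) = 2.933.
Bélanger equation: y₂/y₁ = ½[√(1 + 8Fr₁²) − 1] = ½[√69.819 − 1] = 3.678.
y₂ = 3.678 × 1.335 = 4.910 ft.
Tailwater y_tw = 4.983 ft: y_tw ≈ y₂, so the jump forms here.

y₂ = 4.910 ft; the jump forms here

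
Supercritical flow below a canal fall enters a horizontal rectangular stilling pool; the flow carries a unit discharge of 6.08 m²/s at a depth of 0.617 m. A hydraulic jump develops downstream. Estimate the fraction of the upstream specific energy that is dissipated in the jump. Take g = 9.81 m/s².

ΔE/E₁ = 0.392 (39.2%)

V₁ = q/y₁ = 6.08/0.617 = 9.85 m/s. Fr₁ = V₁/√(g·y₁) = 9.85/√(9.81×0.617) = 4.01.
Bélanger equation: y₂/y₁ = ½[√(1 + 8Fr₁²) − 1] = ½[√129.3 − 1] = 5.19.
y₂ = 5.19 × 0.617 = 3.20 m.
E₁ = y₁ + V₁²/2g = 5.57 m. ΔE = (y₂ − y₁)³/(4y₁y₂) = 2.18 m. ΔE/E₁ = 2.18/5.57 = 0.392.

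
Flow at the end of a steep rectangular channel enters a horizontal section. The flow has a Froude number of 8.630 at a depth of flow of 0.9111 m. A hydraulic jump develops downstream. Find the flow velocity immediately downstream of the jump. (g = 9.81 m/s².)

V₂ = 2.202 m/s

Fr₁ = 8.630 (given).
Sequent-depth ratio: y₂/y₁ = ½[√(1 + 8Fr₁²) − 1] = ½[√596.82 − 1] = 11.71.
y₂ = 11.71 × 0.9111 = 10.67 m.
V₁ = Fr₁·√(g·y₁) = 8.630×√(9.81×0.9111) = 25.80 m/s; q = V₁·y₁ = 23.51 m²/s.
V₂ = q/y₂ = 23.51/10.67 = 2.202 m/s.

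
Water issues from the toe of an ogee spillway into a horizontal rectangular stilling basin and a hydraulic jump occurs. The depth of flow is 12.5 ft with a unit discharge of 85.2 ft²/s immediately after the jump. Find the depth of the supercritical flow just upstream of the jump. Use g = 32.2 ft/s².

V₂ = q/y₂ = 85.2/12.5 = 6.82 ft/s; Fr₂ = V₂/√(g·y₂) = 0.340.
From the momentum equation (using Fr₂), y₁/y₂ = ½[√(1 + 8Fr₂²) − 1] = ½[√1.923 − 1] = 0.193.
y₁ = 0.193 × 12.5 = 2.42 ft.

y₁ = 2.42 ft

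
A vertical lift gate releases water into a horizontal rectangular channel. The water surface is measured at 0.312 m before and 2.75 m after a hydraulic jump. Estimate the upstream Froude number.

For a rectangular channel the momentum equation gives q² = ½·g·y₁·y₂·(y₁ + y₂) = ½×9.81×0.312×2.75×3.06 = 12.9.
q = √12.9 = 3.59 m²/s.
V₁ = q/y₁ = 11.5 m/s; Fr₁ = V₁/√(g·y₁) = 6.58.

Fr₁ = 6.58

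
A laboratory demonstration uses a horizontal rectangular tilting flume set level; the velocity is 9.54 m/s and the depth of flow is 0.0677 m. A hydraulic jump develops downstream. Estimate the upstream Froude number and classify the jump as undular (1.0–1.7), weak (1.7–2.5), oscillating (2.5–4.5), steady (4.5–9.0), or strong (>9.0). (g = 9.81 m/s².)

Fr₁ = V₁/√(g·y₁) = 9.54/√(9.81×0.0677) = 11.7.
Fr₁ = 11.7 lies in the strong range.

Fr₁ = 11.7; strong jump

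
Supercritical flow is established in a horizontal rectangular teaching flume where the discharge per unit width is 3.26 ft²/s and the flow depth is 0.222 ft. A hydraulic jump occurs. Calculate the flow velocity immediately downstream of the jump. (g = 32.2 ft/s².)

V₁ = q/y₁ = 3.26/0.222 = 14.7 ft/s. Fr₁ = V₁/√(g·y₁) = 14.7/√(32.2×0.222) = 5.49.
Conjugate-depth relation: y₂/y₁ = ½[√(1 + 8Fr₁²) − 1] = ½[√242.3 − 1] = 7.28.
y₂ = 7.28 × 0.222 = 1.62 ft.
V₂ = q/y₂ = 3.26/1.62 = 2.02 ft/s.

V₂ = 2.02 ft/s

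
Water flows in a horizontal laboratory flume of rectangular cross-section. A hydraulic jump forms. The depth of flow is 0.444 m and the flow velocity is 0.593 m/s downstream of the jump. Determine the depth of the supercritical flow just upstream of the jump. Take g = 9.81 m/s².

y₁ = 0.0628 m

Fr₂ = V₂/√(g·y₂) = 0.593/√(9.81×0.444) = 0.284.
The Bélanger relation is symmetric: y₁/y₂ = ½[√(1 + 8Fr₂²) − 1] = ½[√1.646 − 1] = 0.141.
y₁ = 0.141 × 0.444 = 0.0628 m.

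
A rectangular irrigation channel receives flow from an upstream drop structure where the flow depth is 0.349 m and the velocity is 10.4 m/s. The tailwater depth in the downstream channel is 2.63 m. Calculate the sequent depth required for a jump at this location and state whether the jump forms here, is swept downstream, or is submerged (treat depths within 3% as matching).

Fr₁ = V₁/√(g·y₁) = 10.4/√(9.81×0.349) = 5.62.
Bélanger equation: y₂/y₁ = ½[√(1 + 8Fr₁²) − 1] = ½[√253.7 − 1] = 7.46.
y₂ = 7.46 × 0.349 = 2.61 m.
Tailwater y_tw = 2.63 m: y_tw ≈ y₂, so the jump forms here.

y₂ = 2.61 m; the jump forms here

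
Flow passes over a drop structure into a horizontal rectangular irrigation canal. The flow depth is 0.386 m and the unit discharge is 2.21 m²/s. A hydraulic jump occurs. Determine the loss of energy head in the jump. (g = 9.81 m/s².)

V₁ = q/y₁ = 2.21/0.386 = 5.73 m/s. Fr₁ = V₁/√(g·y₁) = 5.73/√(9.81×0.386) = 2.94.
From the momentum equation for a rectangular channel, y₂/y₁ = ½[√(1 + 8Fr₁²) − 1] = ½[√70.25 − 1] = 3.69.
y₂ = 3.69 × 0.386 = 1.42 m.
V₂ = q/y₂ = 2.21/1.42 = 1.55 m/s. E₁ = y₁ + V₁²/2g = 2.06 m; E₂ = y₂ + V₂²/2g = 1.55 m. ΔE = E₁ − E₂ = 0.509 m.

ΔE = 0.509 m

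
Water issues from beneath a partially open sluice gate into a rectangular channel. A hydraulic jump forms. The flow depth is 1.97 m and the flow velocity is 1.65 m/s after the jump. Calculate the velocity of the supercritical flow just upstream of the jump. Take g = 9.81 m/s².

Fr₂ = V₂/√(g·y₂) = 1.65/√(9.81×1.97) = 0.375.
From the momentum equation (using Fr₂), y₁/y₂ = ½[√(1 + 8Fr₂²) − 1] = ½[√2.127 − 1] = 0.229.
y₁ = 0.229 × 1.97 = 0.452 m.
V₁ = q/y₁ = 3.25/0.452 = 7.20 m/s.

V₁ = 7.20 m/s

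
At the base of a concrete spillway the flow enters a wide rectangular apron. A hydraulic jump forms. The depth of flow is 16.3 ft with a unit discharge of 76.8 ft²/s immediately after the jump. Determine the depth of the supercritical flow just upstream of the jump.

V₂ = q/y₂ = 76.8/16.3 = 4.71 ft/s; Fr₂ = V₂/√(g·y₂) = 0.206.
The Bélanger relation is symmetric: y₁/y₂ = ½[√(1 + 8Fr₂²) − 1] = ½[√1.338 − 1] = 0.0784.
y₁ = 0.0784 × 16.3 = 1.28 ft.

y₁ = 1.28 ft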